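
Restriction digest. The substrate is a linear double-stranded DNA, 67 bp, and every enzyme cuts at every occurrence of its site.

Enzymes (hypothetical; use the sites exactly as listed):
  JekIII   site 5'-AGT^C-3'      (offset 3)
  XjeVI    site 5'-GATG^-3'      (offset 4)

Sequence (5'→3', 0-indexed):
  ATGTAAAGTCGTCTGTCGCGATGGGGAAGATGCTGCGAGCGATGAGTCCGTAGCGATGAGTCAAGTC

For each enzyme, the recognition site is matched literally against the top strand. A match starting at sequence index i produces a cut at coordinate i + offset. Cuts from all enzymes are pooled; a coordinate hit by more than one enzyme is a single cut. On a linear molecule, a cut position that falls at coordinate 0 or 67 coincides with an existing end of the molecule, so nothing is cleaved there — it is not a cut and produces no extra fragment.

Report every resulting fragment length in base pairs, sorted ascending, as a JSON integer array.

Scan for sites:
  JekIII (AGTC, off=3): starts [6, 44, 58, 63] → cuts [9, 47, 61, 66]
  XjeVI (GATG, off=4): starts [19, 28, 40, 54] → cuts [23, 32, 44, 58]

Pooled cuts: [9, 23, 32, 44, 47, 58, 61, 66]

Fragments:
  [0,9): 9 bp
  [9,23): 14 bp
  [23,32): 9 bp
  [32,44): 12 bp
  [44,47): 3 bp
  [47,58): 11 bp
  [58,61): 3 bp
  [61,66): 5 bp
  [66,67): 1 bp

[1,3,3,5,9,9,11,12,14]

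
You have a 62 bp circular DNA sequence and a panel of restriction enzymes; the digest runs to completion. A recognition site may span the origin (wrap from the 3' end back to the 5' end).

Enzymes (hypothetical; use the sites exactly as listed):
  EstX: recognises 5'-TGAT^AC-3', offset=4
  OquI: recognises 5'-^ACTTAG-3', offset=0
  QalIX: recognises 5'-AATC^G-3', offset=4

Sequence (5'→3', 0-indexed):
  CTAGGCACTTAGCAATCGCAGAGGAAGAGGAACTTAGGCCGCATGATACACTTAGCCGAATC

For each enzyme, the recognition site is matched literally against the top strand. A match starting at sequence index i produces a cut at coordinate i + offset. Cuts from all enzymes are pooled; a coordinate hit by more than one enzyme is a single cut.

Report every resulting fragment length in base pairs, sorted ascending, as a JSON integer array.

Scan for sites:
  EstX (TGATAC, off=4): starts [43] → cuts [47]
  OquI (ACTTAG, off=0): starts [6, 31, 49] → cuts [6, 31, 49]
  QalIX (AATCG, off=4): starts [13] → cuts [17]

All cut coordinates (distinct, sorted): [6, 17, 31, 47, 49]

Fragments:
  6→17: 11 bp
  17→31: 14 bp
  31→47: 16 bp
  47→49: 2 bp
  49→6 (wrap): 62-49+6 = 19 bp

[2,11,14,16,19]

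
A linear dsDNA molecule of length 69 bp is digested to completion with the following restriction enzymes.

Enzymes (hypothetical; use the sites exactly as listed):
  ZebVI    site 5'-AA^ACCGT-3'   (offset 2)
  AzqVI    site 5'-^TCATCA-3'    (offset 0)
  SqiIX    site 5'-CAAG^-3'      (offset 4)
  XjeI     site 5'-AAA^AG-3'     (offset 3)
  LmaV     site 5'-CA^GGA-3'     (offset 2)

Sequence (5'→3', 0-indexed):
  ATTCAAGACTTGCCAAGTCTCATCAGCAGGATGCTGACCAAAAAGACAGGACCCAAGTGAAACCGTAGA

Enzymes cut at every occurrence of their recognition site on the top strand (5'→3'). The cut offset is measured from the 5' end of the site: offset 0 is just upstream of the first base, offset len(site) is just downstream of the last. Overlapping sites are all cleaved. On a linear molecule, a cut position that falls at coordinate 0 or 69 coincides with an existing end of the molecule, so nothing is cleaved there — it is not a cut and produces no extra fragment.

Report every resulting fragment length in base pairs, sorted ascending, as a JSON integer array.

Scan for sites:
  ZebVI (AAACCGT, off=2): starts [59] → cuts [61]
  AzqVI (TCATCA, off=0): starts [19] → cuts [19]
  SqiIX (CAAG, off=4): starts [3, 13, 53] → cuts [7, 17, 57]
  XjeI (AAAAG, off=3): starts [40] → cuts [43]
  LmaV (CAGGA, off=2): starts [26, 46] → cuts [28, 48]

Pooled cuts: [7, 17, 19, 28, 43, 48, 57, 61]

Fragment lengths:
  [0,7): 7 bp
  [7,17): 10 bp
  [17,19): 2 bp
  [19,28): 9 bp
  [28,43): 15 bp
  [43,48): 5 bp
  [48,57): 9 bp
  [57,61): 4 bp
  [61,69): 8 bp

[2,4,5,7,8,9,9,10,15]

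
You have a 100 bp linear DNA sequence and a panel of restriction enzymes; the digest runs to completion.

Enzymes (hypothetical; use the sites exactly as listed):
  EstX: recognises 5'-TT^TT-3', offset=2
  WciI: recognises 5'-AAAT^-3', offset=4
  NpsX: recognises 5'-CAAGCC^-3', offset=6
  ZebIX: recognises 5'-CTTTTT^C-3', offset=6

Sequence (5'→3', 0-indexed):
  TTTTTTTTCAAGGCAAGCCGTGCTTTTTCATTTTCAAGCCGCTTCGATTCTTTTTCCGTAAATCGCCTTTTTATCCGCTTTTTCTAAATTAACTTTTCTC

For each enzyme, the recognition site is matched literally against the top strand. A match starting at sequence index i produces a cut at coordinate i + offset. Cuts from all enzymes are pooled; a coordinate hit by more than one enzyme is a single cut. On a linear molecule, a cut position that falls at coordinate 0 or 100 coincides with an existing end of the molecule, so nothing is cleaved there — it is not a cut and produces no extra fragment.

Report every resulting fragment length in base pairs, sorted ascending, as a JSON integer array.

[1,1,1,1,1,1,1,1,2,2,2,2,4,5,6,6,6,6,8,8,10,12,13]

Scan for sites:
  EstX (TTTT, off=2): starts [0, 1, 2, 3, 4, 23, 24, 30, 50, 51, 67, 68, 78, 79, 93] → cuts [2, 3, 4, 5, 6, 25, 26, 32, 52, 53, 69, 70, 80, 81, 95]
  WciI (AAAT, off=4): starts [59, 85] → cuts [63, 89]
  NpsX (CAAGCC, off=6): starts [13, 34] → cuts [19, 40]
  ZebIX (CTTTTTC, off=6): starts [22, 49, 77] → cuts [28, 55, 83]

All cut coordinates (distinct, sorted): [2, 3, 4, 5, 6, 19, 25, 26, 28, 32, 40, 52, 53, 55, 63, 69, 70, 80, 81, 83, 89, 95]

Fragments:
  [0,2): 2 bp
  [2,3): 1 bp
  [3,4): 1 bp
  [4,5): 1 bp
  [5,6): 1 bp
  [6,19): 13 bp
  [19,25): 6 bp
  [25,26): 1 bp
  [26,28): 2 bp
  [28,32): 4 bp
  [32,40): 8 bp
  [40,52): 12 bp
  [52,53): 1 bp
  [53,55): 2 bp
  [55,63): 8 bp
  [63,69): 6 bp
  [69,70): 1 bp
  [70,80): 10 bp
  [80,81): 1 bp
  [81,83): 2 bp
  [83,89): 6 bp
  [89,95): 6 bp
  [95,100): 5 bp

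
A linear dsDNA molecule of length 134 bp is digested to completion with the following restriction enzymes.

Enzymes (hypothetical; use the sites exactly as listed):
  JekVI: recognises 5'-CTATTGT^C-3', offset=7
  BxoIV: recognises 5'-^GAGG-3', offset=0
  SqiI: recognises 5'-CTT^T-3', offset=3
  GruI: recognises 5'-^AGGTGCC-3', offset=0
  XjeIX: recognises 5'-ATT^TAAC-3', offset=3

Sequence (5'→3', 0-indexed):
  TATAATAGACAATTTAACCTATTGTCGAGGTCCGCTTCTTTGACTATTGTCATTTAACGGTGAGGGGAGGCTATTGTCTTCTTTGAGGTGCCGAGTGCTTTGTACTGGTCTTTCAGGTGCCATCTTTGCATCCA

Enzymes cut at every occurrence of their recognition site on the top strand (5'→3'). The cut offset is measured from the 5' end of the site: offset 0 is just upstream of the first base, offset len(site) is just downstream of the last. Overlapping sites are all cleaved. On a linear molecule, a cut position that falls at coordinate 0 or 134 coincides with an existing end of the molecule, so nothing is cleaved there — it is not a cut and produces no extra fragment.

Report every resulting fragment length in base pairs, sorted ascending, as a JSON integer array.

[1,1,1,2,4,5,6,7,8,10,11,11,12,12,14,14,15]

Scan for sites:
  JekVI CTATTGTC/7: at [18, 43, 70] ⇒ [25, 50, 77]
  BxoIV GAGG/0: at [26, 61, 66, 84] ⇒ [26, 61, 66, 84]
  SqiI CTTT/3: at [37, 80, 97, 109, 123] ⇒ [40, 83, 100, 112, 126]
  GruI AGGTGCC/0: at [85, 114] ⇒ [85, 114]
  XjeIX ATTTAAC/3: at [11, 51] ⇒ [14, 54]

All cut coordinates (distinct, sorted): [14, 25, 26, 40, 50, 54, 61, 66, 77, 83, 84, 85, 100, 112, 114, 126]

Fragment lengths:
  [0,14): 14 bp
  [14,25): 11 bp
  [25,26): 1 bp
  [26,40): 14 bp
  [40,50): 10 bp
  [50,54): 4 bp
  [54,61): 7 bp
  [61,66): 5 bp
  [66,77): 11 bp
  [77,83): 6 bp
  [83,84): 1 bp
  [84,85): 1 bp
  [85,100): 15 bp
  [100,112): 12 bp
  [112,114): 2 bp
  [114,126): 12 bp
  [126,134): 8 bp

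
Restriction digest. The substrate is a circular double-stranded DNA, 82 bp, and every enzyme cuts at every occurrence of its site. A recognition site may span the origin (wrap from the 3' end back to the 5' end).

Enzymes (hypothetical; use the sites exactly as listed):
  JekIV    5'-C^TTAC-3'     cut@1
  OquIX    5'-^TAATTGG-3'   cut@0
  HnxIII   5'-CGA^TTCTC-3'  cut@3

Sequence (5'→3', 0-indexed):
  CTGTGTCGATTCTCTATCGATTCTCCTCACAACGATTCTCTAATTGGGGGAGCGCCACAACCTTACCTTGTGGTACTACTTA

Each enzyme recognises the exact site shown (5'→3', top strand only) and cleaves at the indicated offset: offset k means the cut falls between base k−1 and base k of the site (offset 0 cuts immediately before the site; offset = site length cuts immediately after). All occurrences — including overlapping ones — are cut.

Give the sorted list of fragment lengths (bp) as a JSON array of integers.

Per-enzyme occurrences:
  JekIV CTTAC/1: at [61, 78] ⇒ [62, 79]
  OquIX TAATTGG/0: at [40] ⇒ [40]
  HnxIII CGATTCTC/3: at [6, 17, 32] ⇒ [9, 20, 35]

Pooled cuts: [9, 20, 35, 40, 62, 79]

Fragment lengths:
  9→20: 11 bp
  20→35: 15 bp
  35→40: 5 bp
  40→62: 22 bp
  62→79: 17 bp
  79→9 (wrap): 82-79+9 = 12 bp

[5,11,12,15,17,22]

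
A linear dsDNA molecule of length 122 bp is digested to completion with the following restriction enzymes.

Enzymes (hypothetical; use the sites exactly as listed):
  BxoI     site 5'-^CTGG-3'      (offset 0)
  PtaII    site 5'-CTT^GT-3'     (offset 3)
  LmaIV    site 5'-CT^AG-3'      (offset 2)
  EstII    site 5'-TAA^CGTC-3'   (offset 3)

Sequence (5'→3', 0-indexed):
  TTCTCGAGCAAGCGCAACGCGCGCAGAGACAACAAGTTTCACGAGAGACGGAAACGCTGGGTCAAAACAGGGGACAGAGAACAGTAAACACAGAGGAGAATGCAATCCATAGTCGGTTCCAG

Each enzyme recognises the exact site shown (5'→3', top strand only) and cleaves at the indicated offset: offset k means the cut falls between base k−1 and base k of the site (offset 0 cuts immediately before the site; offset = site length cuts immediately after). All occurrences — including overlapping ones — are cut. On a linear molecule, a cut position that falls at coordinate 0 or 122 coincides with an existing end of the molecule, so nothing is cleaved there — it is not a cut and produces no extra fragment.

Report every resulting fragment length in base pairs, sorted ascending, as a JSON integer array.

[56,66]

Site scan:
  BxoI (CTGG, off=0): starts [56] → cuts [56]
  PtaII (CTTGT, off=3): no sites
  LmaIV (CTAG, off=2): no sites
  EstII (TAACGTC, off=3): no sites

Pooled cuts: [56]

Fragments:
  [0,56): 56 bp
  [56,122): 66 bp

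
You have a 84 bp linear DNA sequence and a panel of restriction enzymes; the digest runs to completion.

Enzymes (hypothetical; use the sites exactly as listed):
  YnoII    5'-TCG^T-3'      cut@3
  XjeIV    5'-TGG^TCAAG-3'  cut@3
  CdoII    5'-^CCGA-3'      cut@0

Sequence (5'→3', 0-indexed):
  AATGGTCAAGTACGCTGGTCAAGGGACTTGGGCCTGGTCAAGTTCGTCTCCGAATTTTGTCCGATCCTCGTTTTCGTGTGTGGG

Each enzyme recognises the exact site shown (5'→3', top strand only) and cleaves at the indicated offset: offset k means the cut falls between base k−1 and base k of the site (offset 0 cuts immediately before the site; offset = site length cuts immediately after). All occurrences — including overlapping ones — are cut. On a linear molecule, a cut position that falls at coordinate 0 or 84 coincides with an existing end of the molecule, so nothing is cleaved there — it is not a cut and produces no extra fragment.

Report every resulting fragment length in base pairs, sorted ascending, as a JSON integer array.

Scan for sites:
  YnoII TCGT/3: at [43, 67, 73] ⇒ [46, 70, 76]
  XjeIV TGGTCAAG/3: at [2, 15, 34] ⇒ [5, 18, 37]
  CdoII CCGA/0: at [49, 60] ⇒ [49, 60]

All cut coordinates (distinct, sorted): [5, 18, 37, 46, 49, 60, 70, 76]

Fragments:
  [0,5): 5 bp
  [5,18): 13 bp
  [18,37): 19 bp
  [37,46): 9 bp
  [46,49): 3 bp
  [49,60): 11 bp
  [60,70): 10 bp
  [70,76): 6 bp
  [76,84): 8 bp

[3,5,6,8,9,10,11,13,19]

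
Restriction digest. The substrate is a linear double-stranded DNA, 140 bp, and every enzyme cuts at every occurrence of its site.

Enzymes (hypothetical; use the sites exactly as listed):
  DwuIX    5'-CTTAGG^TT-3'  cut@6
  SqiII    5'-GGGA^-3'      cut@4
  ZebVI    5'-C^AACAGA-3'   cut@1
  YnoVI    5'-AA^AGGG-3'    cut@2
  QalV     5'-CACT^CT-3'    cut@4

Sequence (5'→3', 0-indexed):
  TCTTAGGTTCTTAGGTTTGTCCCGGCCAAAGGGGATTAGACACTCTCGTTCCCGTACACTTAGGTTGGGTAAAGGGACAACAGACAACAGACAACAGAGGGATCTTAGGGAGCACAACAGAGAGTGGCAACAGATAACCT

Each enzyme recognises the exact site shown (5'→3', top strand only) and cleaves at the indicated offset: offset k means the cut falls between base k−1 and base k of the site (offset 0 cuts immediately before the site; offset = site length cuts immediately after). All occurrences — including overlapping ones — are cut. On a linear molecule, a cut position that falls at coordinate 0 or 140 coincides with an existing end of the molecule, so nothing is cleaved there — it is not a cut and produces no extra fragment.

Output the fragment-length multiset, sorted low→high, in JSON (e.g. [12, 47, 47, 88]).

[1,4,5,6,7,7,7,8,8,9,9,10,12,13,14,20]

Scan for sites:
  DwuIX CTTAGGTT/6: at [1, 9, 58] ⇒ [7, 15, 64]
  SqiII GGGA/4: at [31, 73, 98, 107] ⇒ [35, 77, 102, 111]
  ZebVI CAACAGA/1: at [77, 84, 91, 114, 127] ⇒ [78, 85, 92, 115, 128]
  YnoVI AAAGGG/2: at [27, 70] ⇒ [29, 72]
  QalV CACTCT/4: at [40] ⇒ [44]

Pooled cuts: [7, 15, 29, 35, 44, 64, 72, 77, 78, 85, 92, 102, 111, 115, 128]

Fragment lengths:
  [0,7): 7 bp
  [7,15): 8 bp
  [15,29): 14 bp
  [29,35): 6 bp
  [35,44): 9 bp
  [44,64): 20 bp
  [64,72): 8 bp
  [72,77): 5 bp
  [77,78): 1 bp
  [78,85): 7 bp
  [85,92): 7 bp
  [92,102): 10 bp
  [102,111): 9 bp
  [111,115): 4 bp
  [115,128): 13 bp
  [128,140): 12 bp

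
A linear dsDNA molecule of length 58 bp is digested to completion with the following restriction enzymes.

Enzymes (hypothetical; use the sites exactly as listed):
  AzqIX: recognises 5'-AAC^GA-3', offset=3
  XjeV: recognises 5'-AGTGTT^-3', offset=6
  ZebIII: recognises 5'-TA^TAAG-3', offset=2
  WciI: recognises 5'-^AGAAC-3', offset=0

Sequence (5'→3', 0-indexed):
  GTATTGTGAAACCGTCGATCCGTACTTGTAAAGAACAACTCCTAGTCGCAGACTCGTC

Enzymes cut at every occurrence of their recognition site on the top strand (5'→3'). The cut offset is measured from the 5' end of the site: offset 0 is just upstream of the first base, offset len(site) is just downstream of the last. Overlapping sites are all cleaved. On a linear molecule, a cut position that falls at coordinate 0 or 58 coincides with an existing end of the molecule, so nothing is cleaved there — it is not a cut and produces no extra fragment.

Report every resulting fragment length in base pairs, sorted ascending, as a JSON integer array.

Per-enzyme occurrences:
  AzqIX (AACGA, off=3): no sites
  XjeV (AGTGTT, off=6): no sites
  ZebIII (TATAAG, off=2): no sites
  WciI (AGAAC, off=0): starts [31] → cuts [31]

Pooled cuts: [31]

Fragment lengths:
  [0,31): 31 bp
  [31,58): 27 bp

[27,31]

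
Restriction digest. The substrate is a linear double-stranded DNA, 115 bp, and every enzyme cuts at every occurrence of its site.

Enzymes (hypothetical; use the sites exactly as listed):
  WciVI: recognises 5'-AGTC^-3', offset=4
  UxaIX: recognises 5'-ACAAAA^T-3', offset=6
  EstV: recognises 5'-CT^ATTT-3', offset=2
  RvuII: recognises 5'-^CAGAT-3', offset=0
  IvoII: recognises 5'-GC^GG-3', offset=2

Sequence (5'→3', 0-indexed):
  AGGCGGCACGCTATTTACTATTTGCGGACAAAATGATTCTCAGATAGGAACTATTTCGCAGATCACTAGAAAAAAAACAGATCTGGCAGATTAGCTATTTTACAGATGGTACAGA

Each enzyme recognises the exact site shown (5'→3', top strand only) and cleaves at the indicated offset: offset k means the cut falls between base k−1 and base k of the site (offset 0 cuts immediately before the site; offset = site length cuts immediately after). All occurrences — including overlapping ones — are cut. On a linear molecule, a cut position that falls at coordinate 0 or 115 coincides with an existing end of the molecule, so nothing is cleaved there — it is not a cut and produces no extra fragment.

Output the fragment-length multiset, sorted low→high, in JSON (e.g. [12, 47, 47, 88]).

Per-enzyme occurrences:
  WciVI (AGTC, off=4): no sites
  UxaIX ACAAAAT/6: at [27] ⇒ [33]
  EstV CTATTT/2: at [10, 17, 50, 94] ⇒ [12, 19, 52, 96]
  RvuII CAGAT/0: at [40, 58, 77, 86, 102] ⇒ [40, 58, 77, 86, 102]
  IvoII GCGG/2: at [2, 23] ⇒ [4, 25]

All cut coordinates (distinct, sorted): [4, 12, 19, 25, 33, 40, 52, 58, 77, 86, 96, 102]

Fragments:
  [0,4): 4 bp
  [4,12): 8 bp
  [12,19): 7 bp
  [19,25): 6 bp
  [25,33): 8 bp
  [33,40): 7 bp
  [40,52): 12 bp
  [52,58): 6 bp
  [58,77): 19 bp
  [77,86): 9 bp
  [86,96): 10 bp
  [96,102): 6 bp
  [102,115): 13 bp

[4,6,6,6,7,7,8,8,9,10,12,13,19]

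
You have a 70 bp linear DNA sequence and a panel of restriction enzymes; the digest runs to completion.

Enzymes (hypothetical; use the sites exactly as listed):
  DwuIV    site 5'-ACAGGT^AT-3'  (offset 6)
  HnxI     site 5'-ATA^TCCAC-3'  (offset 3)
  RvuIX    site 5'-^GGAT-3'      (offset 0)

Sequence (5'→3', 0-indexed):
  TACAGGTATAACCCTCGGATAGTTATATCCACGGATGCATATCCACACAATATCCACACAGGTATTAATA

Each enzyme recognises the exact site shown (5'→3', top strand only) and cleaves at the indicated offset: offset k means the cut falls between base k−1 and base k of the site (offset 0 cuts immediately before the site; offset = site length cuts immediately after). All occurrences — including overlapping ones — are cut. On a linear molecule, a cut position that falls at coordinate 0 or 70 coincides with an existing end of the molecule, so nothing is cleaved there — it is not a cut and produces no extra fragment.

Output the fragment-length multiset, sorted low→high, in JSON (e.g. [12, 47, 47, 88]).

[5,7,7,9,9,11,11,11]

Per-enzyme occurrences:
  DwuIV ACAGGTAT/6: at [1, 57] ⇒ [7, 63]
  HnxI ATATCCAC/3: at [24, 38, 49] ⇒ [27, 41, 52]
  RvuIX GGAT/0: at [16, 32] ⇒ [16, 32]

Pooled cuts: [7, 16, 27, 32, 41, 52, 63]

Fragments:
  [0,7): 7 bp
  [7,16): 9 bp
  [16,27): 11 bp
  [27,32): 5 bp
  [32,41): 9 bp
  [41,52): 11 bp
  [52,63): 11 bp
  [63,70): 7 bp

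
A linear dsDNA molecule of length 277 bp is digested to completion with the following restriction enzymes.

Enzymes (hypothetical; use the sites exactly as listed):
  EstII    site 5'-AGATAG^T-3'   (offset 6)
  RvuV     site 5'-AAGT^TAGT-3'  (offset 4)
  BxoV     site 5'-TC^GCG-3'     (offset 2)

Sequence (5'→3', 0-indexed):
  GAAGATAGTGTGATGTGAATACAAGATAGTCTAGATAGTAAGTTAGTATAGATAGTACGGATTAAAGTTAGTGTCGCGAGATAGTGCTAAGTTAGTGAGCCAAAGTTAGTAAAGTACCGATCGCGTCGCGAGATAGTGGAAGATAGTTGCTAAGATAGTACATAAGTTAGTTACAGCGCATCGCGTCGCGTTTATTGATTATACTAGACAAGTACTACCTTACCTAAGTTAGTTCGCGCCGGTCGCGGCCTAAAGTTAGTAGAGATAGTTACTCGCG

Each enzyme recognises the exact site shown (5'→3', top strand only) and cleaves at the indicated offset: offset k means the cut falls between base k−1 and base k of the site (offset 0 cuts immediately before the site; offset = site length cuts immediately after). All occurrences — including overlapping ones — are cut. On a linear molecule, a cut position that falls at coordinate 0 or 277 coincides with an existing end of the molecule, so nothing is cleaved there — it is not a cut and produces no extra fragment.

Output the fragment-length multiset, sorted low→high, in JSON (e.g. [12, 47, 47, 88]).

[3,5,5,5,6,6,7,8,8,9,9,9,9,9,10,12,12,12,12,13,14,15,16,21,42]

Per-enzyme occurrences:
  EstII (AGATAGT, off=6): starts [2, 23, 32, 49, 78, 130, 140, 152, 262] → cuts [8, 29, 38, 55, 84, 136, 146, 158, 268]
  RvuV (AAGTTAGT, off=4): starts [39, 64, 88, 102, 163, 225, 252] → cuts [43, 68, 92, 106, 167, 229, 256]
  BxoV (TCGCG, off=2): starts [73, 120, 125, 180, 185, 233, 242, 272] → cuts [75, 122, 127, 182, 187, 235, 244, 274]

Pooled cuts: [8, 29, 38, 43, 55, 68, 75, 84, 92, 106, 122, 127, 136, 146, 158, 167, 182, 187, 229, 235, 244, 256, 268, 274]

Fragment lengths:
  [0,8): 8 bp
  [8,29): 21 bp
  [29,38): 9 bp
  [38,43): 5 bp
  [43,55): 12 bp
  [55,68): 13 bp
  [68,75): 7 bp
  [75,84): 9 bp
  [84,92): 8 bp
  [92,106): 14 bp
  [106,122): 16 bp
  [122,127): 5 bp
  [127,136): 9 bp
  [136,146): 10 bp
  [146,158): 12 bp
  [158,167): 9 bp
  [167,182): 15 bp
  [182,187): 5 bp
  [187,229): 42 bp
  [229,235): 6 bp
  [235,244): 9 bp
  [244,256): 12 bp
  [256,268): 12 bp
  [268,274): 6 bp
  [274,277): 3 bp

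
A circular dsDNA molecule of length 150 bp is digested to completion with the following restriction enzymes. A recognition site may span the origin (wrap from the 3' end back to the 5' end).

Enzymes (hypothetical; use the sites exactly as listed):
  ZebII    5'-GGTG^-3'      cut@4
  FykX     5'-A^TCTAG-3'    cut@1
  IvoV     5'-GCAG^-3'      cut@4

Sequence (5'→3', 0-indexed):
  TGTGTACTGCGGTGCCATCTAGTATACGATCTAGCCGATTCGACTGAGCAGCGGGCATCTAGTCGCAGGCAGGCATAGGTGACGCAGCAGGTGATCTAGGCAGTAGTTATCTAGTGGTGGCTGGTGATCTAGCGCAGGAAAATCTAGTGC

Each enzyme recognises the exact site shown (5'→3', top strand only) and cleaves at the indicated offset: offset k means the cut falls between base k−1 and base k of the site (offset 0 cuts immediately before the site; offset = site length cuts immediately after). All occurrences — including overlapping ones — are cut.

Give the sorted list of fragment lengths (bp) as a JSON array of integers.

[1,1,3,3,3,4,5,6,6,6,7,9,9,10,10,11,12,22,22]

Scan for sites:
  ZebII (GGTG, off=4): starts [10, 77, 89, 115, 122] → cuts [14, 81, 93, 119, 126]
  FykX (ATCTAG, off=1): starts [16, 28, 56, 93, 108, 126, 141] → cuts [17, 29, 57, 94, 109, 127, 142]
  IvoV (GCAG, off=4): starts [47, 64, 68, 83, 86, 99, 133] → cuts [51, 68, 72, 87, 90, 103, 137]

Pooled cuts: [14, 17, 29, 51, 57, 68, 72, 81, 87, 90, 93, 94, 103, 109, 119, 126, 127, 137, 142]

Fragment lengths:
  14→17: 3 bp
  17→29: 12 bp
  29→51: 22 bp
  51→57: 6 bp
  57→68: 11 bp
  68→72: 4 bp
  72→81: 9 bp
  81→87: 6 bp
  87→90: 3 bp
  90→93: 3 bp
  93→94: 1 bp
  94→103: 9 bp
  103→109: 6 bp
  109→119: 10 bp
  119→126: 7 bp
  126→127: 1 bp
  127→137: 10 bp
  137→142: 5 bp
  142→14 (wrap): 150-142+14 = 22 bp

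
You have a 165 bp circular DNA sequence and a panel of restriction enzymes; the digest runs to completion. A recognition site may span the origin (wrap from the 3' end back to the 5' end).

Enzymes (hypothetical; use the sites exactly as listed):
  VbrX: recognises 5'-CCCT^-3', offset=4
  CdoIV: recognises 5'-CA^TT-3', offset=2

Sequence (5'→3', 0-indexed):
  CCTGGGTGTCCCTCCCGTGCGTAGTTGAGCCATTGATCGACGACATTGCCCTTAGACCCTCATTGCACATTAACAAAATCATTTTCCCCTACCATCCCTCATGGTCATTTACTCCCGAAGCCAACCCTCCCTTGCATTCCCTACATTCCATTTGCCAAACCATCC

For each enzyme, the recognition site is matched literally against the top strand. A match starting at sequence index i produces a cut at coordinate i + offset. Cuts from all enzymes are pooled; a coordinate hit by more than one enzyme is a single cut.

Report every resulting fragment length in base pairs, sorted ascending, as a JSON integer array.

[2,3,4,4,5,6,7,7,8,8,9,9,10,12,13,18,19,21]

Per-enzyme occurrences:
  VbrX CCCT/4: at [9, 48, 56, 86, 95, 124, 128, 138, 164] ⇒ [3, 13, 52, 60, 90, 99, 128, 132, 142]
  CdoIV CATT/2: at [30, 43, 60, 67, 79, 105, 134, 143, 148] ⇒ [32, 45, 62, 69, 81, 107, 136, 145, 150]

All cut coordinates (distinct, sorted): [3, 13, 32, 45, 52, 60, 62, 69, 81, 90, 99, 107, 128, 132, 136, 142, 145, 150]

Fragments:
  3→13: 10 bp
  13→32: 19 bp
  32→45: 13 bp
  45→52: 7 bp
  52→60: 8 bp
  60→62: 2 bp
  62→69: 7 bp
  69→81: 12 bp
  81→90: 9 bp
  90→99: 9 bp
  99→107: 8 bp
  107→128: 21 bp
  128→132: 4 bp
  132→136: 4 bp
  136→142: 6 bp
  142→145: 3 bp
  145→150: 5 bp
  150→3 (wrap): 165-150+3 = 18 bp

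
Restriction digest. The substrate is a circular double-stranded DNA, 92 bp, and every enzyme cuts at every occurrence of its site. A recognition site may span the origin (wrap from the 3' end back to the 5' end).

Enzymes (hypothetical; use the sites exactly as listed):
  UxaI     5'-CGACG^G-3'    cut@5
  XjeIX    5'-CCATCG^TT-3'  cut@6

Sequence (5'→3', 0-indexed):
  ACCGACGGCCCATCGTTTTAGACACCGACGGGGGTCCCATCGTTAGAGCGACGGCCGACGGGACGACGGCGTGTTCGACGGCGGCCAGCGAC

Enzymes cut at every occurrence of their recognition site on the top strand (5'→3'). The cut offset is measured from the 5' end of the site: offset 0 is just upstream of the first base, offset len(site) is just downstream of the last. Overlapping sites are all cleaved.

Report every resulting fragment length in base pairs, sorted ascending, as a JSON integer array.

Per-enzyme occurrences:
  UxaI (CGACGG, off=5): starts [2, 25, 48, 55, 63, 75] → cuts [7, 30, 53, 60, 68, 80]
  XjeIX (CCATCGTT, off=6): starts [9, 36] → cuts [15, 42]

Pooled cuts: [7, 15, 30, 42, 53, 60, 68, 80]

Fragment lengths:
  7→15: 8 bp
  15→30: 15 bp
  30→42: 12 bp
  42→53: 11 bp
  53→60: 7 bp
  60→68: 8 bp
  68→80: 12 bp
  80→7 (wrap): 92-80+7 = 19 bp

[7,8,8,11,12,12,15,19]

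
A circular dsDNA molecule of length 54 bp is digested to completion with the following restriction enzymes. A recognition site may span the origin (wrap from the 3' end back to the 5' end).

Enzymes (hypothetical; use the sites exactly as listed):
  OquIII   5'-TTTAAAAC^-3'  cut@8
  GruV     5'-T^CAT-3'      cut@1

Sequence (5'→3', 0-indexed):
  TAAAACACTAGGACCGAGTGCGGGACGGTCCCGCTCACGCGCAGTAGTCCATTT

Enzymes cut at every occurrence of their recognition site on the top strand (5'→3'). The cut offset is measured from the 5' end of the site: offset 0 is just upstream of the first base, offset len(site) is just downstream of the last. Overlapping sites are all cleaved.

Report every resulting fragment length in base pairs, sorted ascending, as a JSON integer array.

Scan for sites:
  OquIII (TTTAAAAC, off=8): starts [52] → cuts [6]
  GruV (TCAT, off=1): no sites

Pooled cuts: [6]

Fragments:
  6→6 (wrap): 54-6+6 = 54 bp

[54]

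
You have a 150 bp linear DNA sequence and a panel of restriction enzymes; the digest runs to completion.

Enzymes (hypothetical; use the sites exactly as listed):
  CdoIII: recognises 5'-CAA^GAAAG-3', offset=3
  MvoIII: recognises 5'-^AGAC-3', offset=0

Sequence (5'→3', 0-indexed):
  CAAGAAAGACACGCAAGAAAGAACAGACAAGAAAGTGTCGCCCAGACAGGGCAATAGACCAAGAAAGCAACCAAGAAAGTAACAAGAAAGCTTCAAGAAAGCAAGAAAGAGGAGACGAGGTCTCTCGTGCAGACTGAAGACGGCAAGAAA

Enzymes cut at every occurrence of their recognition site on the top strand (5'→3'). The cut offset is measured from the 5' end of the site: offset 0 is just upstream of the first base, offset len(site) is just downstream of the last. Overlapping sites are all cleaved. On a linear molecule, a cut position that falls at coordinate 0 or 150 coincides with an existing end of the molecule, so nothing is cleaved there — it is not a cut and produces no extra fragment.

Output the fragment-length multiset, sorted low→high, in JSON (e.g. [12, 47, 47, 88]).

Scan for sites:
  CdoIII (CAAGAAAG, off=3): starts [0, 13, 27, 59, 71, 82, 93, 101] → cuts [3, 16, 30, 62, 74, 85, 96, 104]
  MvoIII (AGAC, off=0): starts [6, 24, 43, 55, 112, 130, 137] → cuts [6, 24, 43, 55, 112, 130, 137]

All cut coordinates (distinct, sorted): [3, 6, 16, 24, 30, 43, 55, 62, 74, 85, 96, 104, 112, 130, 137]

Fragments:
  [0,3): 3 bp
  [3,6): 3 bp
  [6,16): 10 bp
  [16,24): 8 bp
  [24,30): 6 bp
  [30,43): 13 bp
  [43,55): 12 bp
  [55,62): 7 bp
  [62,74): 12 bp
  [74,85): 11 bp
  [85,96): 11 bp
  [96,104): 8 bp
  [104,112): 8 bp
  [112,130): 18 bp
  [130,137): 7 bp
  [137,150): 13 bp

[3,3,6,7,7,8,8,8,10,11,11,12,12,13,13,18]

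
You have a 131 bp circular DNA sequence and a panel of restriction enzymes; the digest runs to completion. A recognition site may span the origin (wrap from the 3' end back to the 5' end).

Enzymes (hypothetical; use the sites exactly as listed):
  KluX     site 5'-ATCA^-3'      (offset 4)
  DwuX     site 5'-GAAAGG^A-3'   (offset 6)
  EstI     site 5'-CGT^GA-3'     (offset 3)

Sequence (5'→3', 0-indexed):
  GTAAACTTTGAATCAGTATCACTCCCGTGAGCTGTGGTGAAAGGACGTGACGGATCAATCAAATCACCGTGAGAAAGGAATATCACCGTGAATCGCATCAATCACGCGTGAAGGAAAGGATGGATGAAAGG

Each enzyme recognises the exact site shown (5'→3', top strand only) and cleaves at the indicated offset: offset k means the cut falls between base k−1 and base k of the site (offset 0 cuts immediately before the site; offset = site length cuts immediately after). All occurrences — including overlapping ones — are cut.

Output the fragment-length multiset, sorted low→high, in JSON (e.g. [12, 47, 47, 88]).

Scan for sites:
  KluX (ATCA, off=4): starts [11, 17, 53, 57, 62, 81, 96, 100] → cuts [15, 21, 57, 61, 66, 85, 100, 104]
  DwuX (GAAAGGA, off=6): starts [38, 72, 113] → cuts [44, 78, 119]
  EstI (CGTGA, off=3): starts [25, 45, 67, 86, 106] → cuts [28, 48, 70, 89, 109]

All cut coordinates (distinct, sorted): [15, 21, 28, 44, 48, 57, 61, 66, 70, 78, 85, 89, 100, 104, 109, 119]

Fragments:
  15→21: 6 bp
  21→28: 7 bp
  28→44: 16 bp
  44→48: 4 bp
  48→57: 9 bp
  57→61: 4 bp
  61→66: 5 bp
  66→70: 4 bp
  70→78: 8 bp
  78→85: 7 bp
  85→89: 4 bp
  89→100: 11 bp
  100→104: 4 bp
  104→109: 5 bp
  109→119: 10 bp
  119→15 (wrap): 131-119+15 = 27 bp

[4,4,4,4,4,5,5,6,7,7,8,9,10,11,16,27]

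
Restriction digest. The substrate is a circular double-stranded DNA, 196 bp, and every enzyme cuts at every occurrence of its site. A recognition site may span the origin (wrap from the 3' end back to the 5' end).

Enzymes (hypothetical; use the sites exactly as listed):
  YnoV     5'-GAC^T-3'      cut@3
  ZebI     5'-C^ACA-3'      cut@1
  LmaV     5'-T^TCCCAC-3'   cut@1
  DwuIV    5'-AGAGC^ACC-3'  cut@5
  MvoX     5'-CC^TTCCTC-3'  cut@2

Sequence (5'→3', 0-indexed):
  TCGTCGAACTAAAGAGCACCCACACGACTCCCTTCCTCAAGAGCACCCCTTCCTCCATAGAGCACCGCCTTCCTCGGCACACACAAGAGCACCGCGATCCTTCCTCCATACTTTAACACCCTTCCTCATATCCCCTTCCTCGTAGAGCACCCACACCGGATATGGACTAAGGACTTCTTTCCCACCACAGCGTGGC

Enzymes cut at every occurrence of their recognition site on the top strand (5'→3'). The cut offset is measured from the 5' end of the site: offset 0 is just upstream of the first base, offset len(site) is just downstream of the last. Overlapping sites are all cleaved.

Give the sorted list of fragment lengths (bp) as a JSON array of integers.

Per-enzyme occurrences:
  YnoV GACT/3: at [25, 164, 171] ⇒ [28, 167, 174]
  ZebI CACA/1: at [20, 77, 79, 81, 151, 185] ⇒ [21, 78, 80, 82, 152, 186]
  LmaV TTCCCAC/1: at [178] ⇒ [179]
  DwuIV AGAGCACC/5: at [12, 39, 58, 85, 143] ⇒ [17, 44, 63, 90, 148]
  MvoX CCTTCCTC/2: at [30, 47, 67, 98, 119, 133] ⇒ [32, 49, 69, 100, 121, 135]

Pooled cuts: [17, 21, 28, 32, 44, 49, 63, 69, 78, 80, 82, 90, 100, 121, 135, 148, 152, 167, 174, 179, 186]

Fragment lengths:
  17→21: 4 bp
  21→28: 7 bp
  28→32: 4 bp
  32→44: 12 bp
  44→49: 5 bp
  49→63: 14 bp
  63→69: 6 bp
  69→78: 9 bp
  78→80: 2 bp
  80→82: 2 bp
  82→90: 8 bp
  90→100: 10 bp
  100→121: 21 bp
  121→135: 14 bp
  135→148: 13 bp
  148→152: 4 bp
  152→167: 15 bp
  167→174: 7 bp
  174→179: 5 bp
  179→186: 7 bp
  186→17 (wrap): 196-186+17 = 27 bp

[2,2,4,4,4,5,5,6,7,7,7,8,9,10,12,13,14,14,15,21,27]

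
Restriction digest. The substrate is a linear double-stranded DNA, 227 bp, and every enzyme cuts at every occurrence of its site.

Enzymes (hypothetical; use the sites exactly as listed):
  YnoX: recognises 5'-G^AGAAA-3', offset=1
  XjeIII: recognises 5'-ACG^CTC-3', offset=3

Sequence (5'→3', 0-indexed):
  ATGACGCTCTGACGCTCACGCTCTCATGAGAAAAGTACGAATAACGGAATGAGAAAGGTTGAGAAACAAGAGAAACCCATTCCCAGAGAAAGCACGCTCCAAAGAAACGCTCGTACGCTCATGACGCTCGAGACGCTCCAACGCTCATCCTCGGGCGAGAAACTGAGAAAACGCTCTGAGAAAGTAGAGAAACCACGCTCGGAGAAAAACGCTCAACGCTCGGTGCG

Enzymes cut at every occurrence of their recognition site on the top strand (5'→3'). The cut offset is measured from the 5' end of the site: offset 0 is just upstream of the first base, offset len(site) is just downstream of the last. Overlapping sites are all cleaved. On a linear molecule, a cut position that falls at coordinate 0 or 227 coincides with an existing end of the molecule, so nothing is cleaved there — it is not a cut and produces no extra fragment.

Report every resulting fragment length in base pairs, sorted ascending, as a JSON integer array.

[5,5,6,6,7,8,8,8,8,8,8,9,9,9,9,9,9,10,10,10,13,14,16,23]

Per-enzyme occurrences:
  YnoX GAGAAA/1: at [27, 50, 60, 69, 85, 156, 164, 177, 186, 201] ⇒ [28, 51, 61, 70, 86, 157, 165, 178, 187, 202]
  XjeIII ACGCTC/3: at [3, 11, 17, 93, 106, 114, 123, 132, 140, 170, 194, 208, 215] ⇒ [6, 14, 20, 96, 109, 117, 126, 135, 143, 173, 197, 211, 218]

All cut coordinates (distinct, sorted): [6, 14, 20, 28, 51, 61, 70, 86, 96, 109, 117, 126, 135, 143, 157, 165, 173, 178, 187, 197, 202, 211, 218]

Fragments:
  [0,6): 6 bp
  [6,14): 8 bp
  [14,20): 6 bp
  [20,28): 8 bp
  [28,51): 23 bp
  [51,61): 10 bp
  [61,70): 9 bp
  [70,86): 16 bp
  [86,96): 10 bp
  [96,109): 13 bp
  [109,117): 8 bp
  [117,126): 9 bp
  [126,135): 9 bp
  [135,143): 8 bp
  [143,157): 14 bp
  [157,165): 8 bp
  [165,173): 8 bp
  [173,178): 5 bp
  [178,187): 9 bp
  [187,197): 10 bp
  [197,202): 5 bp
  [202,211): 9 bp
  [211,218): 7 bp
  [218,227): 9 bp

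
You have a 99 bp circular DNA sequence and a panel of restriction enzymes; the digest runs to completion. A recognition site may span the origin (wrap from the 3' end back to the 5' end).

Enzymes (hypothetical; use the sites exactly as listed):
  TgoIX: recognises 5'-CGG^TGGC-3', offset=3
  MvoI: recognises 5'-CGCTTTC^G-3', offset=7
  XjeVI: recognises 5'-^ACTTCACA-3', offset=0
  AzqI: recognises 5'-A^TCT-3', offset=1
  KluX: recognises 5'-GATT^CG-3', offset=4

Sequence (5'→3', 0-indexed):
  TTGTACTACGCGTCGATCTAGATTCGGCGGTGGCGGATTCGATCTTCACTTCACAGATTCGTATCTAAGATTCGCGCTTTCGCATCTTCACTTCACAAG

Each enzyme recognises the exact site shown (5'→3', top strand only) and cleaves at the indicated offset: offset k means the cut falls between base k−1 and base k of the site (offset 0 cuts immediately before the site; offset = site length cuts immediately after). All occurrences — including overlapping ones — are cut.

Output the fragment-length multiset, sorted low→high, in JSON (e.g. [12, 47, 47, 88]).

Site scan:
  TgoIX CGGTGGC/3: at [27] ⇒ [30]
  MvoI CGCTTTCG/7: at [74] ⇒ [81]
  XjeVI ACTTCACA/0: at [47, 89] ⇒ [47, 89]
  AzqI ATCT/1: at [15, 41, 62, 83] ⇒ [16, 42, 63, 84]
  KluX GATTCG/4: at [20, 35, 55, 68] ⇒ [24, 39, 59, 72]

Pooled cuts: [16, 24, 30, 39, 42, 47, 59, 63, 72, 81, 84, 89]

Fragment lengths:
  16→24: 8 bp
  24→30: 6 bp
  30→39: 9 bp
  39→42: 3 bp
  42→47: 5 bp
  47→59: 12 bp
  59→63: 4 bp
  63→72: 9 bp
  72→81: 9 bp
  81→84: 3 bp
  84→89: 5 bp
  89→16 (wrap): 99-89+16 = 26 bp

[3,3,4,5,5,6,8,9,9,9,12,26]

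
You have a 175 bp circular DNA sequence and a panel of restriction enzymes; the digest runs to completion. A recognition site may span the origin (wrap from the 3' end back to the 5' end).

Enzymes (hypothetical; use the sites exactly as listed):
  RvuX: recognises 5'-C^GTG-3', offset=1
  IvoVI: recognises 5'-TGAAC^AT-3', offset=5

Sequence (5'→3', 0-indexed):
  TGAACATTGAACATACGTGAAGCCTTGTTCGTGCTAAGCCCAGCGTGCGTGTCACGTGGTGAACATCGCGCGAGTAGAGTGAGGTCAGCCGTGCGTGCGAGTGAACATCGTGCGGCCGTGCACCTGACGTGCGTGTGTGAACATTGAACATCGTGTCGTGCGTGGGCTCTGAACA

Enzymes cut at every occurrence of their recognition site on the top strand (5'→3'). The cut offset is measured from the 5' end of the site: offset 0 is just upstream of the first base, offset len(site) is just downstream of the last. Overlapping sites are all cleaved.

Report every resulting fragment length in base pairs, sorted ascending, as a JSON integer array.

[3,3,4,4,4,4,4,5,6,7,7,7,8,9,10,11,12,13,14,14,26]

Site scan:
  RvuX CGTG/1: at [15, 29, 43, 47, 54, 89, 93, 108, 116, 127, 131, 151, 156, 160] ⇒ [16, 30, 44, 48, 55, 90, 94, 109, 117, 128, 132, 152, 157, 161]
  IvoVI TGAACAT/5: at [0, 7, 59, 101, 137, 144, 169] ⇒ [5, 12, 64, 106, 142, 149, 174]

Pooled cuts: [5, 12, 16, 30, 44, 48, 55, 64, 90, 94, 106, 109, 117, 128, 132, 142, 149, 152, 157, 161, 174]

Fragments:
  5→12: 7 bp
  12→16: 4 bp
  16→30: 14 bp
  30→44: 14 bp
  44→48: 4 bp
  48→55: 7 bp
  55→64: 9 bp
  64→90: 26 bp
  90→94: 4 bp
  94→106: 12 bp
  106→109: 3 bp
  109→117: 8 bp
  117→128: 11 bp
  128→132: 4 bp
  132→142: 10 bp
  142→149: 7 bp
  149→152: 3 bp
  152→157: 5 bp
  157→161: 4 bp
  161→174: 13 bp
  174→5 (wrap): 175-174+5 = 6 bp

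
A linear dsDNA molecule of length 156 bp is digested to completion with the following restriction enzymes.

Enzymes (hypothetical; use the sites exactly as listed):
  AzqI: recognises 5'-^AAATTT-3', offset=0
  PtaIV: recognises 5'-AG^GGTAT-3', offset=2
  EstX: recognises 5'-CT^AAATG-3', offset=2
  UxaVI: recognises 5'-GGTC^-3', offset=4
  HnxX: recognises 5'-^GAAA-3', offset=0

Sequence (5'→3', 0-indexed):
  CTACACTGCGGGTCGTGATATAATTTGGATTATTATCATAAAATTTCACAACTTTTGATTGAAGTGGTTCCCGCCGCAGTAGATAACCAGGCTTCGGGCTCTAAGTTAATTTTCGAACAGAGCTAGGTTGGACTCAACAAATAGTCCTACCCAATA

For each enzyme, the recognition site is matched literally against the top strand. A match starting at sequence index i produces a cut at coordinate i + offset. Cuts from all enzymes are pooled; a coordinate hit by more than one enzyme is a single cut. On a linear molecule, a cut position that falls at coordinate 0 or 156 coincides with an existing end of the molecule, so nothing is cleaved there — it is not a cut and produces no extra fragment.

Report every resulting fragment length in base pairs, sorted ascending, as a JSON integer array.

Scan for sites:
  AzqI AAATTT/0: at [40] ⇒ [40]
  PtaIV (AGGGTAT, off=2): no sites
  EstX (CTAAATG, off=2): no sites
  UxaVI GGTC/4: at [10] ⇒ [14]
  HnxX (GAAA, off=0): no sites

Pooled cuts: [14, 40]

Fragment lengths:
  [0,14): 14 bp
  [14,40): 26 bp
  [40,156): 116 bp

[14,26,116]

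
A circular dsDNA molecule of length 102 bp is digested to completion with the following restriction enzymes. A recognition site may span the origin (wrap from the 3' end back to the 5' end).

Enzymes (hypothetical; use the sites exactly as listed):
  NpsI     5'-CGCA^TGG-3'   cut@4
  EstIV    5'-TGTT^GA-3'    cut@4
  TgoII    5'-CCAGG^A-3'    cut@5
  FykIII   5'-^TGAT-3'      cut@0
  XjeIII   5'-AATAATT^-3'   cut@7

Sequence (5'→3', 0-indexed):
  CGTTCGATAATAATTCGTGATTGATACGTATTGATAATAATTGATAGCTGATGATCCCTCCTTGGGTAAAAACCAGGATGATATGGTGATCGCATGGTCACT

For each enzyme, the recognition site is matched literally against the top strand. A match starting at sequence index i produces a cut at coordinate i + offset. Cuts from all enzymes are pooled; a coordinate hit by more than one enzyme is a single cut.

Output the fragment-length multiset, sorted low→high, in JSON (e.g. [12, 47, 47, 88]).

Scan for sites:
  NpsI (CGCATGG, off=4): starts [90] → cuts [94]
  EstIV (TGTTGA, off=4): no sites
  TgoII (CCAGGA, off=5): starts [72] → cuts [77]
  FykIII (TGAT, off=0): starts [17, 21, 31, 41, 48, 51, 78, 86] → cuts [17, 21, 31, 41, 48, 51, 78, 86]
  XjeIII (AATAATT, off=7): starts [8, 35] → cuts [15, 42]

All cut coordinates (distinct, sorted): [15, 17, 21, 31, 41, 42, 48, 51, 77, 78, 86, 94]

Fragment lengths:
  15→17: 2 bp
  17→21: 4 bp
  21→31: 10 bp
  31→41: 10 bp
  41→42: 1 bp
  42→48: 6 bp
  48→51: 3 bp
  51→77: 26 bp
  77→78: 1 bp
  78→86: 8 bp
  86→94: 8 bp
  94→15 (wrap): 102-94+15 = 23 bp

[1,1,2,3,4,6,8,8,10,10,23,26]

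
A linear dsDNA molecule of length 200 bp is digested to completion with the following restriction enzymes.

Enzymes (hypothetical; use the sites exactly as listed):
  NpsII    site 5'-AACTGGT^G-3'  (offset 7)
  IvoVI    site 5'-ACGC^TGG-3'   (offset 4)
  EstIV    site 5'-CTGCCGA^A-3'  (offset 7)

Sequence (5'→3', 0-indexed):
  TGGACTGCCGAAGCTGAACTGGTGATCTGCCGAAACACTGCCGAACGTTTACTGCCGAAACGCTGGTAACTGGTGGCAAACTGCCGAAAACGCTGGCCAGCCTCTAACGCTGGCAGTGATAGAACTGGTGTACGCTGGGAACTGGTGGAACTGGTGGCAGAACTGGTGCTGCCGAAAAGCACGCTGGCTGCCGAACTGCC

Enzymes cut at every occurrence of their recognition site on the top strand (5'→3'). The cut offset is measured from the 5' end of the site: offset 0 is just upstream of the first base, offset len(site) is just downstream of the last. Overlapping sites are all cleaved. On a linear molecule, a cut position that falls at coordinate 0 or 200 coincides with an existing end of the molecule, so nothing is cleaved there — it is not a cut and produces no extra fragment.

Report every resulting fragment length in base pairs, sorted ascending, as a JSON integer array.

[5,6,6,6,8,9,9,10,10,11,11,11,11,12,12,13,14,17,19]

Scan for sites:
  NpsII (AACTGGTG, off=7): starts [16, 67, 122, 139, 148, 160] → cuts [23, 74, 129, 146, 155, 167]
  IvoVI (ACGCTGG, off=4): starts [59, 89, 106, 131, 180] → cuts [63, 93, 110, 135, 184]
  EstIV (CTGCCGAA, off=7): starts [4, 26, 37, 51, 80, 168, 187] → cuts [11, 33, 44, 58, 87, 175, 194]

All cut coordinates (distinct, sorted): [11, 23, 33, 44, 58, 63, 74, 87, 93, 110, 129, 135, 146, 155, 167, 175, 184, 194]

Fragments:
  [0,11): 11 bp
  [11,23): 12 bp
  [23,33): 10 bp
  [33,44): 11 bp
  [44,58): 14 bp
  [58,63): 5 bp
  [63,74): 11 bp
  [74,87): 13 bp
  [87,93): 6 bp
  [93,110): 17 bp
  [110,129): 19 bp
  [129,135): 6 bp
  [135,146): 11 bp
  [146,155): 9 bp
  [155,167): 12 bp
  [167,175): 8 bp
  [175,184): 9 bp
  [184,194): 10 bp
  [194,200): 6 bp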